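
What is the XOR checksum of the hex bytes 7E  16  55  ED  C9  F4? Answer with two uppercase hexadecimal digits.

XOR the bytes together:
  start with 0x7E
  0x7E ⊕ 0x16 = 0x68
  0x68 ⊕ 0x55 = 0x3D
  0x3D ⊕ 0xED = 0xD0
  0xD0 ⊕ 0xC9 = 0x19
  0x19 ⊕ 0xF4 = 0xED

ED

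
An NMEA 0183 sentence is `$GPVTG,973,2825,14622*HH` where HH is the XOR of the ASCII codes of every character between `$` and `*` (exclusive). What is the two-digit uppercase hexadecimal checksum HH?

XOR the ASCII codes of the payload characters:
  'G' = 0x47 → acc = 0x47
  'P' = 0x50 → acc = 0x17
  'V' = 0x56 → acc = 0x41
  'T' = 0x54 → acc = 0x15
  'G' = 0x47 → acc = 0x52
  ',' = 0x2C → acc = 0x7E
  '9' = 0x39 → acc = 0x47
  '7' = 0x37 → acc = 0x70
  '3' = 0x33 → acc = 0x43
  ',' = 0x2C → acc = 0x6F
  '2' = 0x32 → acc = 0x5D
  '8' = 0x38 → acc = 0x65
  '2' = 0x32 → acc = 0x57
  '5' = 0x35 → acc = 0x62
  ',' = 0x2C → acc = 0x4E
  '1' = 0x31 → acc = 0x7F
  '4' = 0x34 → acc = 0x4B
  '6' = 0x36 → acc = 0x7D
  '2' = 0x32 → acc = 0x4F
  '2' = 0x32 → acc = 0x7D
Checksum = 0x7D.

7D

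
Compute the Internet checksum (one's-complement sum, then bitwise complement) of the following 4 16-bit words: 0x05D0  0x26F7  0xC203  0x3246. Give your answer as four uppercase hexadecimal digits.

One's-complement addition (fold any carry out of bit 15 back into bit 0):
  0x05D0 + 0x26F7 = 0x02CC7
  0x2CC7 + 0xC203 = 0x0EECA
  0xEECA + 0x3246 = 0x12110 → wrap carry → 0x2111
One's-complement sum = 0x2111.
Checksum = ~0x2111 & 0xFFFF = 0xDEEE.

DEEE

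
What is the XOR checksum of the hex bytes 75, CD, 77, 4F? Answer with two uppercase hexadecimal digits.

XOR the bytes together:
  start with 0x75
  0x75 ⊕ 0xCD = 0xB8
  0xB8 ⊕ 0x77 = 0xCF
  0xCF ⊕ 0x4F = 0x80

80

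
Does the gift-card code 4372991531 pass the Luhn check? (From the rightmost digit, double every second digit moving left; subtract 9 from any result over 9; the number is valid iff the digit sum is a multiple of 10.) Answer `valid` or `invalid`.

From the right, keep odd positions and double even positions (subtract 9 from any doubled value over 9):
  doubled (positions 2,4,...): 6 2 9 5 8 → sum 30
  kept (positions 1,3,...): 1 5 9 2 3 → sum 20
Total = 50.
50 mod 10 = 0, so the number is valid.

valid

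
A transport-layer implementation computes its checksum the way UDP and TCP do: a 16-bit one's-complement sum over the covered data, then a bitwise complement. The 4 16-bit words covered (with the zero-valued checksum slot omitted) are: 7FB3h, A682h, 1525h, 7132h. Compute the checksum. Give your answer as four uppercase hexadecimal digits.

5372

One's-complement addition (fold any carry out of bit 15 back into bit 0):
  0x7FB3 + 0xA682 = 0x12635 → wrap carry → 0x2636
  0x2636 + 0x1525 = 0x03B5B
  0x3B5B + 0x7132 = 0x0AC8D
One's-complement sum = 0xAC8D.
Checksum = ~0xAC8D & 0xFFFF = 0x5372.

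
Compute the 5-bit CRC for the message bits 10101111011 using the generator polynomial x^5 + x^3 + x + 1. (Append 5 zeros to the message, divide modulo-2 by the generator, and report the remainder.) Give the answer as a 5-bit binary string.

01111

Append 5 zeros: 1010111101100000. Divide by 101011 (XOR where the leading bit is 1):
  pos 0: 101011 XOR 101011 = 000000
  pos 6: 110110 XOR 101011 = 011101
  pos 7: 111010 XOR 101011 = 010001
  pos 8: 100010 XOR 101011 = 001001
  pos 10: 100100 XOR 101011 = 001111
Remainder (last 5 bits) = 01111. This is the CRC / FCS.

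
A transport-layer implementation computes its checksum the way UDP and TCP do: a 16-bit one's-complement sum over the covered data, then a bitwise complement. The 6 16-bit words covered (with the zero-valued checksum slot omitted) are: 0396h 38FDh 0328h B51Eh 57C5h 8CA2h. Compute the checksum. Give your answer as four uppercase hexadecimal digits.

26BE

One's-complement addition (fold any carry out of bit 15 back into bit 0):
  0x0396 + 0x38FD = 0x03C93
  0x3C93 + 0x0328 = 0x03FBB
  0x3FBB + 0xB51E = 0x0F4D9
  0xF4D9 + 0x57C5 = 0x14C9E → wrap carry → 0x4C9F
  0x4C9F + 0x8CA2 = 0x0D941
One's-complement sum = 0xD941.
Checksum = ~0xD941 & 0xFFFF = 0x26BE.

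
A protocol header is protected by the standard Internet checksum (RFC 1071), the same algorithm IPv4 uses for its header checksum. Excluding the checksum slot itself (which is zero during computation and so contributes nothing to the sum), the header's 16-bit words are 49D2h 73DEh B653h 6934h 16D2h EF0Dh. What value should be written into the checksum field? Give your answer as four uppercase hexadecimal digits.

One's-complement addition (fold any carry out of bit 15 back into bit 0):
  0x49D2 + 0x73DE = 0x0BDB0
  0xBDB0 + 0xB653 = 0x17403 → wrap carry → 0x7404
  0x7404 + 0x6934 = 0x0DD38
  0xDD38 + 0x16D2 = 0x0F40A
  0xF40A + 0xEF0D = 0x1E317 → wrap carry → 0xE318
One's-complement sum = 0xE318.
Checksum = ~0xE318 & 0xFFFF = 0x1CE7.

1CE7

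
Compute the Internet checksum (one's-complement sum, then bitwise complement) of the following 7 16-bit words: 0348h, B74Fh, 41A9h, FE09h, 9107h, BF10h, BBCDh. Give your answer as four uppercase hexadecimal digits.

One's-complement addition (fold any carry out of bit 15 back into bit 0):
  0x0348 + 0xB74F = 0x0BA97
  0xBA97 + 0x41A9 = 0x0FC40
  0xFC40 + 0xFE09 = 0x1FA49 → wrap carry → 0xFA4A
  0xFA4A + 0x9107 = 0x18B51 → wrap carry → 0x8B52
  0x8B52 + 0xBF10 = 0x14A62 → wrap carry → 0x4A63
  0x4A63 + 0xBBCD = 0x10630 → wrap carry → 0x0631
One's-complement sum = 0x0631.
Checksum = ~0x0631 & 0xFFFF = 0xF9CE.

F9CE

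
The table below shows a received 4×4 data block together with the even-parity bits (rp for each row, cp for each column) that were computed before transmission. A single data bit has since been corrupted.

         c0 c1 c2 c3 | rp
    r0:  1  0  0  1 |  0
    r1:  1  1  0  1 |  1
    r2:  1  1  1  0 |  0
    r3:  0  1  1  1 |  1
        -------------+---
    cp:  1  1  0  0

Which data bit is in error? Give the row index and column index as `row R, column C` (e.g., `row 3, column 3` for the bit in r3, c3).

row 2, column 3

Recompute each row's even parity and compare to rp:
  r0: data parity 0, sent rp 0 → ok
  r1: data parity 1, sent rp 1 → ok
  r2: data parity 1, sent rp 0 → mismatch
  r3: data parity 1, sent rp 1 → ok
Recompute each column's even parity and compare to cp:
  c0: data parity 1, sent cp 1 → ok
  c1: data parity 1, sent cp 1 → ok
  c2: data parity 0, sent cp 0 → ok
  c3: data parity 1, sent cp 0 → mismatch
Exactly one row (r2) and one column (c3) fail → the flipped bit is at their intersection.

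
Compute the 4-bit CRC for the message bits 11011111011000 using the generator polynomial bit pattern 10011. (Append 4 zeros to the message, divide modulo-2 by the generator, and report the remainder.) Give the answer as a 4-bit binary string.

1010

Append 4 zeros: 110111110110000000. Divide by 10011 (XOR where the leading bit is 1):
  pos 0: 11011 XOR 10011 = 01000
  pos 1: 10001 XOR 10011 = 00010
  pos 4: 10110 XOR 10011 = 00101
  pos 6: 10111 XOR 10011 = 00100
  pos 8: 10000 XOR 10011 = 00011
  pos 11: 11000 XOR 10011 = 01011
  pos 12: 10110 XOR 10011 = 00101
Remainder (last 4 bits) = 1010. This is the CRC / FCS.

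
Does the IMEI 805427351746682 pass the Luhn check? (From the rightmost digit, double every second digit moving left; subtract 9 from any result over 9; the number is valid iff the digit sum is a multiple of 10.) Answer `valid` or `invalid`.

valid

From the right, keep odd positions and double even positions (subtract 9 from any doubled value over 9):
  doubled (positions 2,4,...): 7 3 5 1 5 8 0 → sum 29
  kept (positions 1,3,...): 2 6 4 1 3 2 5 8 → sum 31
Total = 60.
60 mod 10 = 0, so the number is valid.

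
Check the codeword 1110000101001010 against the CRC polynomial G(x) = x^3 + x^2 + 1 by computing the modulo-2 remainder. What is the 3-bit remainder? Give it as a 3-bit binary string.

110

Modulo-2 division of 1110000101001010 by 1101:
  pos 0: 1110 XOR 1101 = 0011
  pos 2: 1100 XOR 1101 = 0001
  pos 5: 1010 XOR 1101 = 0111
  pos 6: 1111 XOR 1101 = 0010
  pos 8: 1000 XOR 1101 = 0101
  pos 9: 1011 XOR 1101 = 0110
  pos 10: 1100 XOR 1101 = 0001
Remainder = 110 (nonzero — an error is detected).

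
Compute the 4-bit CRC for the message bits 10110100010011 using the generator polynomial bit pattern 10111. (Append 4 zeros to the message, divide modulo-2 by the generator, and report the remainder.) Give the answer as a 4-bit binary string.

1110

Append 4 zeros: 101101000100110000. Divide by 10111 (XOR where the leading bit is 1):
  pos 0: 10110 XOR 10111 = 00001
  pos 4: 11000 XOR 10111 = 01111
  pos 5: 11111 XOR 10111 = 01000
  pos 6: 10000 XOR 10111 = 00111
  pos 8: 11101 XOR 10111 = 01010
  pos 9: 10101 XOR 10111 = 00010
  pos 12: 10000 XOR 10111 = 00111
Remainder (last 4 bits) = 1110. This is the CRC / FCS.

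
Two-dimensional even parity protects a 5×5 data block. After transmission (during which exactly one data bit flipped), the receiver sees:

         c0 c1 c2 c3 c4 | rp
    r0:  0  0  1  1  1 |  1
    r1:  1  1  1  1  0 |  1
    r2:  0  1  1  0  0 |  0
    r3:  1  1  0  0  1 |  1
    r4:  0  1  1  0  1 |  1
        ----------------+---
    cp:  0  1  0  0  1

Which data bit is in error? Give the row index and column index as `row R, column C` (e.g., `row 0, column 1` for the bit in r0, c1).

row 1, column 1

Recompute each row's even parity and compare to rp:
  r0: data parity 1, sent rp 1 → ok
  r1: data parity 0, sent rp 1 → mismatch
  r2: data parity 0, sent rp 0 → ok
  r3: data parity 1, sent rp 1 → ok
  r4: data parity 1, sent rp 1 → ok
Recompute each column's even parity and compare to cp:
  c0: data parity 0, sent cp 0 → ok
  c1: data parity 0, sent cp 1 → mismatch
  c2: data parity 0, sent cp 0 → ok
  c3: data parity 0, sent cp 0 → ok
  c4: data parity 1, sent cp 1 → ok
Exactly one row (r1) and one column (c1) fail → the flipped bit is at their intersection.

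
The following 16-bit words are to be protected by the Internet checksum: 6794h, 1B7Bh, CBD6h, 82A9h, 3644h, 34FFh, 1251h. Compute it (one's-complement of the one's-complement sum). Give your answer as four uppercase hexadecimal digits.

One's-complement addition (fold any carry out of bit 15 back into bit 0):
  0x6794 + 0x1B7B = 0x0830F
  0x830F + 0xCBD6 = 0x14EE5 → wrap carry → 0x4EE6
  0x4EE6 + 0x82A9 = 0x0D18F
  0xD18F + 0x3644 = 0x107D3 → wrap carry → 0x07D4
  0x07D4 + 0x34FF = 0x03CD3
  0x3CD3 + 0x1251 = 0x04F24
One's-complement sum = 0x4F24.
Checksum = ~0x4F24 & 0xFFFF = 0xB0DB.

B0DB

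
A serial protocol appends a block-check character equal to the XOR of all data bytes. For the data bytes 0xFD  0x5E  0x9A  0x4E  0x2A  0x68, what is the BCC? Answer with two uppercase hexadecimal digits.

35

XOR the bytes together:
  start with 0xFD
  0xFD ⊕ 0x5E = 0xA3
  0xA3 ⊕ 0x9A = 0x39
  0x39 ⊕ 0x4E = 0x77
  0x77 ⊕ 0x2A = 0x5D
  0x5D ⊕ 0x68 = 0x35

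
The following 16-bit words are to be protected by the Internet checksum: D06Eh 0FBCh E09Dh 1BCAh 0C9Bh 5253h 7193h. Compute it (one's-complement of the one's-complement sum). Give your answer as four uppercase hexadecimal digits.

52EB

One's-complement addition (fold any carry out of bit 15 back into bit 0):
  0xD06E + 0x0FBC = 0x0E02A
  0xE02A + 0xE09D = 0x1C0C7 → wrap carry → 0xC0C8
  0xC0C8 + 0x1BCA = 0x0DC92
  0xDC92 + 0x0C9B = 0x0E92D
  0xE92D + 0x5253 = 0x13B80 → wrap carry → 0x3B81
  0x3B81 + 0x7193 = 0x0AD14
One's-complement sum = 0xAD14.
Checksum = ~0xAD14 & 0xFFFF = 0x52EB.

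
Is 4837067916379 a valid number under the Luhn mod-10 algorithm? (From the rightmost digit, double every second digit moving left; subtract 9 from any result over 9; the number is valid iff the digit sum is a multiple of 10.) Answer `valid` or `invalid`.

From the right, keep odd positions and double even positions (subtract 9 from any doubled value over 9):
  doubled (positions 2,4,...): 5 3 9 3 5 7 → sum 32
  kept (positions 1,3,...): 9 3 1 7 0 3 4 → sum 27
Total = 59.
59 mod 10 = 9, so the number is invalid.

invalid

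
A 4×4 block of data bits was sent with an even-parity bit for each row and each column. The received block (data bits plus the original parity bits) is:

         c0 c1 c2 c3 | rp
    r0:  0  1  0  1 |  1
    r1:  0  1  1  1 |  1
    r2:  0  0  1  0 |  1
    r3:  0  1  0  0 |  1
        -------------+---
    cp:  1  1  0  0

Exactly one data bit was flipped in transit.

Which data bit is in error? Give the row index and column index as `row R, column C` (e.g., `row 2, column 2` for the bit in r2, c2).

Recompute each row's even parity and compare to rp:
  r0: data parity 0, sent rp 1 → mismatch
  r1: data parity 1, sent rp 1 → ok
  r2: data parity 1, sent rp 1 → ok
  r3: data parity 1, sent rp 1 → ok
Recompute each column's even parity and compare to cp:
  c0: data parity 0, sent cp 1 → mismatch
  c1: data parity 1, sent cp 1 → ok
  c2: data parity 0, sent cp 0 → ok
  c3: data parity 0, sent cp 0 → ok
Exactly one row (r0) and one column (c0) fail → the flipped bit is at their intersection.

row 0, column 0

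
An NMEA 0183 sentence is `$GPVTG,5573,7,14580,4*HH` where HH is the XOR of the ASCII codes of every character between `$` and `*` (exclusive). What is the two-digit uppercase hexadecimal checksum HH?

XOR the ASCII codes of the payload characters:
  'G' = 0x47 → acc = 0x47
  'P' = 0x50 → acc = 0x17
  'V' = 0x56 → acc = 0x41
  'T' = 0x54 → acc = 0x15
  'G' = 0x47 → acc = 0x52
  ',' = 0x2C → acc = 0x7E
  '5' = 0x35 → acc = 0x4B
  '5' = 0x35 → acc = 0x7E
  '7' = 0x37 → acc = 0x49
  '3' = 0x33 → acc = 0x7A
  ',' = 0x2C → acc = 0x56
  '7' = 0x37 → acc = 0x61
  ',' = 0x2C → acc = 0x4D
  '1' = 0x31 → acc = 0x7C
  '4' = 0x34 → acc = 0x48
  '5' = 0x35 → acc = 0x7D
  '8' = 0x38 → acc = 0x45
  '0' = 0x30 → acc = 0x75
  ',' = 0x2C → acc = 0x59
  '4' = 0x34 → acc = 0x6D
Checksum = 0x6D.

6D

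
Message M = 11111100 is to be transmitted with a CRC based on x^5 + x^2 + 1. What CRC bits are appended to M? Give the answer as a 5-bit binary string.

Append 5 zeros: 1111110000000. Divide by 100101 (XOR where the leading bit is 1):
  pos 0: 111111 XOR 100101 = 011010
  pos 1: 110100 XOR 100101 = 010001
  pos 2: 100010 XOR 100101 = 000111
  pos 5: 111000 XOR 100101 = 011101
  pos 6: 111010 XOR 100101 = 011111
  pos 7: 111110 XOR 100101 = 011011
Remainder (last 5 bits) = 11011. This is the CRC / FCS.

11011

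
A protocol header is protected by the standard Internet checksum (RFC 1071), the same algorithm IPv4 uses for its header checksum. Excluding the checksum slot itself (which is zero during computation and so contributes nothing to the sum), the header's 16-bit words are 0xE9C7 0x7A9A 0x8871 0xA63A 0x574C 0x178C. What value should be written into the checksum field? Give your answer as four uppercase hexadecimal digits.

One's-complement addition (fold any carry out of bit 15 back into bit 0):
  0xE9C7 + 0x7A9A = 0x16461 → wrap carry → 0x6462
  0x6462 + 0x8871 = 0x0ECD3
  0xECD3 + 0xA63A = 0x1930D → wrap carry → 0x930E
  0x930E + 0x574C = 0x0EA5A
  0xEA5A + 0x178C = 0x101E6 → wrap carry → 0x01E7
One's-complement sum = 0x01E7.
Checksum = ~0x01E7 & 0xFFFF = 0xFE18.

FE18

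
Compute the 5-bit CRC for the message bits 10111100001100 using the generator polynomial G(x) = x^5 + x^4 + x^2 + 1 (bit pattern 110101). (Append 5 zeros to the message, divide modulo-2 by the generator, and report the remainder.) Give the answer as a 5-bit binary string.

Append 5 zeros: 1011110000110000000. Divide by 110101 (XOR where the leading bit is 1):
  pos 0: 101111 XOR 110101 = 011010
  pos 1: 110100 XOR 110101 = 000001
  pos 6: 100011 XOR 110101 = 010110
  pos 7: 101100 XOR 110101 = 011001
  pos 8: 110010 XOR 110101 = 000111
  pos 11: 111000 XOR 110101 = 001101
  pos 13: 110100 XOR 110101 = 000001
Remainder (last 5 bits) = 00001. This is the CRC / FCS.

00001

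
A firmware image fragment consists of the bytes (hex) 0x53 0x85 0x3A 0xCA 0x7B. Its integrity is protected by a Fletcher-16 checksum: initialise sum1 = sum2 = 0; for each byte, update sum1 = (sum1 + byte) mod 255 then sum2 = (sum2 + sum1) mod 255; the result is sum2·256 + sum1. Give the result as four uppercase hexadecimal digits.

7659

Running sums (mod 255):
  after byte 0 (0x53): sum1=83, sum2=83
  after byte 1 (0x85): sum1=216, sum2=44
  after byte 2 (0x3A): sum1=19, sum2=63
  after byte 3 (0xCA): sum1=221, sum2=29
  after byte 4 (0x7B): sum1=89, sum2=118
Checksum = sum2·256 + sum1 = 118·256 + 89 = 30297 = 0x7659.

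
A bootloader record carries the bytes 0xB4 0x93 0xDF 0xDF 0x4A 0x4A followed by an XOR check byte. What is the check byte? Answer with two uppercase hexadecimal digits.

XOR the bytes together:
  start with 0xB4
  0xB4 ⊕ 0x93 = 0x27
  0x27 ⊕ 0xDF = 0xF8
  0xF8 ⊕ 0xDF = 0x27
  0x27 ⊕ 0x4A = 0x6D
  0x6D ⊕ 0x4A = 0x27

27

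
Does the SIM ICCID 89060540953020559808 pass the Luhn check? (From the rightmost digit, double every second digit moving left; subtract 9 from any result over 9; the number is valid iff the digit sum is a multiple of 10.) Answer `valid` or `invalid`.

valid

From the right, keep odd positions and double even positions (subtract 9 from any doubled value over 9):
  doubled (positions 2,4,...): 0 9 1 4 6 9 8 0 0 7 → sum 44
  kept (positions 1,3,...): 8 8 5 0 0 5 0 5 6 9 → sum 46
Total = 90.
90 mod 10 = 0, so the number is valid.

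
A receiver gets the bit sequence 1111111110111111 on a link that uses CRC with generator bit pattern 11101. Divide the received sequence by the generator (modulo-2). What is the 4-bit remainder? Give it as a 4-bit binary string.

Modulo-2 division of 1111111110111111 by 11101:
  pos 0: 11111 XOR 11101 = 00010
  pos 3: 10111 XOR 11101 = 01010
  pos 4: 10101 XOR 11101 = 01000
  pos 5: 10000 XOR 11101 = 01101
  pos 6: 11011 XOR 11101 = 00110
  pos 8: 11011 XOR 11101 = 00110
  pos 10: 11011 XOR 11101 = 00110
Remainder = 1101 (nonzero — an error is detected).

1101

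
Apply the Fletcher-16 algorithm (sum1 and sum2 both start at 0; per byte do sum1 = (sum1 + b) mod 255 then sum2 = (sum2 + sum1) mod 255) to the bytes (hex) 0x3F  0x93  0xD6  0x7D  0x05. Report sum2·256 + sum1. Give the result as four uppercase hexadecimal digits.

Running sums (mod 255):
  after byte 0 (0x3F): sum1=63, sum2=63
  after byte 1 (0x93): sum1=210, sum2=18
  after byte 2 (0xD6): sum1=169, sum2=187
  after byte 3 (0x7D): sum1=39, sum2=226
  after byte 4 (0x05): sum1=44, sum2=15
Checksum = sum2·256 + sum1 = 15·256 + 44 = 3884 = 0x0F2C.

0F2C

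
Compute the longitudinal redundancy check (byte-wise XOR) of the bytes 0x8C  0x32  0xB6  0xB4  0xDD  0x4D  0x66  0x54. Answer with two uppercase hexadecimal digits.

1E

XOR the bytes together:
  start with 0x8C
  0x8C ⊕ 0x32 = 0xBE
  0xBE ⊕ 0xB6 = 0x08
  0x08 ⊕ 0xB4 = 0xBC
  0xBC ⊕ 0xDD = 0x61
  0x61 ⊕ 0x4D = 0x2C
  0x2C ⊕ 0x66 = 0x4A
  0x4A ⊕ 0x54 = 0x1E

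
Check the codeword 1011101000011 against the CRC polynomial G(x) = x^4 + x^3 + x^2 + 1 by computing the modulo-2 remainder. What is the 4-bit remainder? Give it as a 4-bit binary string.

Modulo-2 division of 1011101000011 by 11101:
  pos 0: 10111 XOR 11101 = 01010
  pos 1: 10100 XOR 11101 = 01001
  pos 2: 10011 XOR 11101 = 01110
  pos 3: 11100 XOR 11101 = 00001
  pos 7: 10001 XOR 11101 = 01100
  pos 8: 11001 XOR 11101 = 00100
Remainder = 0100 (nonzero — an error is detected).

0100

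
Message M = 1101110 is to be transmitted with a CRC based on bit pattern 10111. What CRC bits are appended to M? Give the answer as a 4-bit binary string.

1000

Append 4 zeros: 11011100000. Divide by 10111 (XOR where the leading bit is 1):
  pos 0: 11011 XOR 10111 = 01100
  pos 1: 11001 XOR 10111 = 01110
  pos 2: 11100 XOR 10111 = 01011
  pos 3: 10110 XOR 10111 = 00001
Remainder (last 4 bits) = 1000. This is the CRC / FCS.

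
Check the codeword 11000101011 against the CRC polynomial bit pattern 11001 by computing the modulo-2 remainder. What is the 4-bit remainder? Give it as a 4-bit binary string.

Modulo-2 division of 11000101011 by 11001:
  pos 0: 11000 XOR 11001 = 00001
  pos 4: 11010 XOR 11001 = 00011
Remainder = 1111 (nonzero — an error is detected).

1111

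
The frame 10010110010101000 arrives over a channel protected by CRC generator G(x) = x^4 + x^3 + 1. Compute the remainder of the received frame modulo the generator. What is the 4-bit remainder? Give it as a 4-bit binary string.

Modulo-2 division of 10010110010101000 by 11001:
  pos 0: 10010 XOR 11001 = 01011
  pos 1: 10111 XOR 11001 = 01110
  pos 2: 11101 XOR 11001 = 00100
  pos 4: 10000 XOR 11001 = 01001
  pos 5: 10011 XOR 11001 = 01010
  pos 6: 10100 XOR 11001 = 01101
  pos 7: 11011 XOR 11001 = 00010
  pos 10: 10010 XOR 11001 = 01011
  pos 11: 10110 XOR 11001 = 01111
  pos 12: 11110 XOR 11001 = 00111
Remainder = 0111 (nonzero — an error is detected).

0111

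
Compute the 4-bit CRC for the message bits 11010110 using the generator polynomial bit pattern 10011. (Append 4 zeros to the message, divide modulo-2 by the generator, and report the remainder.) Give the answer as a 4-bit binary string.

Append 4 zeros: 110101100000. Divide by 10011 (XOR where the leading bit is 1):
  pos 0: 11010 XOR 10011 = 01001
  pos 1: 10011 XOR 10011 = 00000
  pos 6: 10000 XOR 10011 = 00011
Remainder (last 4 bits) = 0110. This is the CRC / FCS.

0110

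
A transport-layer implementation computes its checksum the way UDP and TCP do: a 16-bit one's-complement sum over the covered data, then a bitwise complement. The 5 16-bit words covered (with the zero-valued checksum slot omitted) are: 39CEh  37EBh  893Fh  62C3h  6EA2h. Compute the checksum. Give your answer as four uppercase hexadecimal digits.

33A1

One's-complement addition (fold any carry out of bit 15 back into bit 0):
  0x39CE + 0x37EB = 0x071B9
  0x71B9 + 0x893F = 0x0FAF8
  0xFAF8 + 0x62C3 = 0x15DBB → wrap carry → 0x5DBC
  0x5DBC + 0x6EA2 = 0x0CC5E
One's-complement sum = 0xCC5E.
Checksum = ~0xCC5E & 0xFFFF = 0x33A1.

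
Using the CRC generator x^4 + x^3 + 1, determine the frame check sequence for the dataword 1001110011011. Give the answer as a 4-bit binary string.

0001

Append 4 zeros: 10011100110110000. Divide by 11001 (XOR where the leading bit is 1):
  pos 0: 10011 XOR 11001 = 01010
  pos 1: 10101 XOR 11001 = 01100
  pos 2: 11000 XOR 11001 = 00001
  pos 6: 10110 XOR 11001 = 01111
  pos 7: 11111 XOR 11001 = 00110
  pos 9: 11010 XOR 11001 = 00011
  pos 12: 11000 XOR 11001 = 00001
Remainder (last 4 bits) = 0001. This is the CRC / FCS.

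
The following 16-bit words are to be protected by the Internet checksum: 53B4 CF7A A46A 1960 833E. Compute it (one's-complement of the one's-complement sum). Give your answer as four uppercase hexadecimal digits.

9BC7

One's-complement addition (fold any carry out of bit 15 back into bit 0):
  0x53B4 + 0xCF7A = 0x1232E → wrap carry → 0x232F
  0x232F + 0xA46A = 0x0C799
  0xC799 + 0x1960 = 0x0E0F9
  0xE0F9 + 0x833E = 0x16437 → wrap carry → 0x6438
One's-complement sum = 0x6438.
Checksum = ~0x6438 & 0xFFFF = 0x9BC7.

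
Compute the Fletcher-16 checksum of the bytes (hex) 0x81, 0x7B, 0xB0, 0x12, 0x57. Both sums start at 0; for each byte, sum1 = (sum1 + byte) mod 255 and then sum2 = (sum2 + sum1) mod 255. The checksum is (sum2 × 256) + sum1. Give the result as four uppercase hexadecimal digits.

Running sums (mod 255):
  after byte 0 (0x81): sum1=129, sum2=129
  after byte 1 (0x7B): sum1=252, sum2=126
  after byte 2 (0xB0): sum1=173, sum2=44
  after byte 3 (0x12): sum1=191, sum2=235
  after byte 4 (0x57): sum1=23, sum2=3
Checksum = sum2·256 + sum1 = 3·256 + 23 = 791 = 0x0317.

0317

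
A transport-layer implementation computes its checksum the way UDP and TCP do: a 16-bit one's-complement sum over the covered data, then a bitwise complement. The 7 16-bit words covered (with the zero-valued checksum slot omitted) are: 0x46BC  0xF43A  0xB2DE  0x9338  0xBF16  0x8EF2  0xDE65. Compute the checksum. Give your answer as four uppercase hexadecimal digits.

One's-complement addition (fold any carry out of bit 15 back into bit 0):
  0x46BC + 0xF43A = 0x13AF6 → wrap carry → 0x3AF7
  0x3AF7 + 0xB2DE = 0x0EDD5
  0xEDD5 + 0x9338 = 0x1810D → wrap carry → 0x810E
  0x810E + 0xBF16 = 0x14024 → wrap carry → 0x4025
  0x4025 + 0x8EF2 = 0x0CF17
  0xCF17 + 0xDE65 = 0x1AD7C → wrap carry → 0xAD7D
One's-complement sum = 0xAD7D.
Checksum = ~0xAD7D & 0xFFFF = 0x5282.

5282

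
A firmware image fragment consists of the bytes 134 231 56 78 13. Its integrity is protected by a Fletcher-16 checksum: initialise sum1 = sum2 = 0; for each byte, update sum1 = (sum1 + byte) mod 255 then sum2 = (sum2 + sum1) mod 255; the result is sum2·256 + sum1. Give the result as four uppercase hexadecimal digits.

Running sums (mod 255):
  after byte 0 (134): sum1=134, sum2=134
  after byte 1 (231): sum1=110, sum2=244
  after byte 2 (56): sum1=166, sum2=155
  after byte 3 (78): sum1=244, sum2=144
  after byte 4 (13): sum1=2, sum2=146
Checksum = sum2·256 + sum1 = 146·256 + 2 = 37378 = 0x9202.

9202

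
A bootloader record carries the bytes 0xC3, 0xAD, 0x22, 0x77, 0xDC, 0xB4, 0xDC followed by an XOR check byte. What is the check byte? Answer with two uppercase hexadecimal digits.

XOR the bytes together:
  start with 0xC3
  0xC3 ⊕ 0xAD = 0x6E
  0x6E ⊕ 0x22 = 0x4C
  0x4C ⊕ 0x77 = 0x3B
  0x3B ⊕ 0xDC = 0xE7
  0xE7 ⊕ 0xB4 = 0x53
  0x53 ⊕ 0xDC = 0x8F

8F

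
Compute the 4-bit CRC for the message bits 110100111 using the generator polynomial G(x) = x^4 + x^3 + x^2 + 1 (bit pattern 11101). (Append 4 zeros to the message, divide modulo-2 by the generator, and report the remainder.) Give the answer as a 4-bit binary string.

1010

Append 4 zeros: 1101001110000. Divide by 11101 (XOR where the leading bit is 1):
  pos 0: 11010 XOR 11101 = 00111
  pos 2: 11101 XOR 11101 = 00000
  pos 7: 11000 XOR 11101 = 00101
Remainder (last 4 bits) = 1010. This is the CRC / FCS.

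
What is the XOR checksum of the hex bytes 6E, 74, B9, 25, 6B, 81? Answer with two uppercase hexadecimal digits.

XOR the bytes together:
  start with 0x6E
  0x6E ⊕ 0x74 = 0x1A
  0x1A ⊕ 0xB9 = 0xA3
  0xA3 ⊕ 0x25 = 0x86
  0x86 ⊕ 0x6B = 0xED
  0xED ⊕ 0x81 = 0x6C

6C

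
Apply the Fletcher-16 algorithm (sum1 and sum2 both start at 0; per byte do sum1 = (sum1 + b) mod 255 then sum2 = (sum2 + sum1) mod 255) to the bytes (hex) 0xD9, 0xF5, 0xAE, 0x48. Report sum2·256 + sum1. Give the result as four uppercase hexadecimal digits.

EEC6

Running sums (mod 255):
  after byte 0 (0xD9): sum1=217, sum2=217
  after byte 1 (0xF5): sum1=207, sum2=169
  after byte 2 (0xAE): sum1=126, sum2=40
  after byte 3 (0x48): sum1=198, sum2=238
Checksum = sum2·256 + sum1 = 238·256 + 198 = 61126 = 0xEEC6.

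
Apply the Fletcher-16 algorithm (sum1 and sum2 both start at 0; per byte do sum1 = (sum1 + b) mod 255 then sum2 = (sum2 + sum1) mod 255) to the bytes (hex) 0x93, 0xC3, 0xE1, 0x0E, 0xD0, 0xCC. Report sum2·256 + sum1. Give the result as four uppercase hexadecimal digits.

Running sums (mod 255):
  after byte 0 (0x93): sum1=147, sum2=147
  after byte 1 (0xC3): sum1=87, sum2=234
  after byte 2 (0xE1): sum1=57, sum2=36
  after byte 3 (0x0E): sum1=71, sum2=107
  after byte 4 (0xD0): sum1=24, sum2=131
  after byte 5 (0xCC): sum1=228, sum2=104
Checksum = sum2·256 + sum1 = 104·256 + 228 = 26852 = 0x68E4.

68E4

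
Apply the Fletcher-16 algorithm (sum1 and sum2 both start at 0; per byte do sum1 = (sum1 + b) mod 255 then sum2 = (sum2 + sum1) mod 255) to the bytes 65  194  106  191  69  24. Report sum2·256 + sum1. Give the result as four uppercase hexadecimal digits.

Running sums (mod 255):
  after byte 0 (65): sum1=65, sum2=65
  after byte 1 (194): sum1=4, sum2=69
  after byte 2 (106): sum1=110, sum2=179
  after byte 3 (191): sum1=46, sum2=225
  after byte 4 (69): sum1=115, sum2=85
  after byte 5 (24): sum1=139, sum2=224
Checksum = sum2·256 + sum1 = 224·256 + 139 = 57483 = 0xE08B.

E08B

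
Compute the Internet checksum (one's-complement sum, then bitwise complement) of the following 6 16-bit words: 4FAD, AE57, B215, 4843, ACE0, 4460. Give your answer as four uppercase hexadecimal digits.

One's-complement addition (fold any carry out of bit 15 back into bit 0):
  0x4FAD + 0xAE57 = 0x0FE04
  0xFE04 + 0xB215 = 0x1B019 → wrap carry → 0xB01A
  0xB01A + 0x4843 = 0x0F85D
  0xF85D + 0xACE0 = 0x1A53D → wrap carry → 0xA53E
  0xA53E + 0x4460 = 0x0E99E
One's-complement sum = 0xE99E.
Checksum = ~0xE99E & 0xFFFF = 0x1661.

1661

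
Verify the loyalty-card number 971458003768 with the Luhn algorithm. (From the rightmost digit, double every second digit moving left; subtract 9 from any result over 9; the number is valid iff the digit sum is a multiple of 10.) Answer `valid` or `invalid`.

From the right, keep odd positions and double even positions (subtract 9 from any doubled value over 9):
  doubled (positions 2,4,...): 3 6 0 1 2 9 → sum 21
  kept (positions 1,3,...): 8 7 0 8 4 7 → sum 34
Total = 55.
55 mod 10 = 5, so the number is invalid.

invalid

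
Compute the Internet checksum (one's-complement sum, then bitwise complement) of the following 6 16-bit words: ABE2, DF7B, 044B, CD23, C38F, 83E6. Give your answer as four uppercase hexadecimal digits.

5BBC

One's-complement addition (fold any carry out of bit 15 back into bit 0):
  0xABE2 + 0xDF7B = 0x18B5D → wrap carry → 0x8B5E
  0x8B5E + 0x044B = 0x08FA9
  0x8FA9 + 0xCD23 = 0x15CCC → wrap carry → 0x5CCD
  0x5CCD + 0xC38F = 0x1205C → wrap carry → 0x205D
  0x205D + 0x83E6 = 0x0A443
One's-complement sum = 0xA443.
Checksum = ~0xA443 & 0xFFFF = 0x5BBC.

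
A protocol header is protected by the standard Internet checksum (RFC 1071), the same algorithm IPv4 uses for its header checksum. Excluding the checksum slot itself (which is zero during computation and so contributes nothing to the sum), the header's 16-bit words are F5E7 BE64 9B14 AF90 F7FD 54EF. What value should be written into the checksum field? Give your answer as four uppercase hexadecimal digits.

B420

One's-complement addition (fold any carry out of bit 15 back into bit 0):
  0xF5E7 + 0xBE64 = 0x1B44B → wrap carry → 0xB44C
  0xB44C + 0x9B14 = 0x14F60 → wrap carry → 0x4F61
  0x4F61 + 0xAF90 = 0x0FEF1
  0xFEF1 + 0xF7FD = 0x1F6EE → wrap carry → 0xF6EF
  0xF6EF + 0x54EF = 0x14BDE → wrap carry → 0x4BDF
One's-complement sum = 0x4BDF.
Checksum = ~0x4BDF & 0xFFFF = 0xB420.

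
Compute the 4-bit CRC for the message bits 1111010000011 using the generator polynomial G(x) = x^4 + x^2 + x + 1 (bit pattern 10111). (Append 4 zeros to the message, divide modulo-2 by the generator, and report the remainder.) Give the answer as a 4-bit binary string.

Append 4 zeros: 11110100000110000. Divide by 10111 (XOR where the leading bit is 1):
  pos 0: 11110 XOR 10111 = 01001
  pos 1: 10011 XOR 10111 = 00100
  pos 3: 10000 XOR 10111 = 00111
  pos 5: 11100 XOR 10111 = 01011
  pos 6: 10110 XOR 10111 = 00001
  pos 10: 11100 XOR 10111 = 01011
  pos 11: 10110 XOR 10111 = 00001
Remainder (last 4 bits) = 0010. This is the CRC / FCS.

0010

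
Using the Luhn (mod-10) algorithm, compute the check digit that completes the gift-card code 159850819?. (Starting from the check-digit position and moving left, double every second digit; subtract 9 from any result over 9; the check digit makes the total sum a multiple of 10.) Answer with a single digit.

Partial digits right→left: 9 1 8 0 5 8 9 5 1
Double every second digit counting from the check-digit position (so the 1st, 3rd, 5th, ... of the partial from the right).
  doubled (with −9 where >9): 9 7 1 9 2 → sum 28
  kept as-is: 1 0 8 5 → sum 14
Total = 28 + 14 = 42.
Check digit = (10 − (42 mod 10)) mod 10 = 8.

8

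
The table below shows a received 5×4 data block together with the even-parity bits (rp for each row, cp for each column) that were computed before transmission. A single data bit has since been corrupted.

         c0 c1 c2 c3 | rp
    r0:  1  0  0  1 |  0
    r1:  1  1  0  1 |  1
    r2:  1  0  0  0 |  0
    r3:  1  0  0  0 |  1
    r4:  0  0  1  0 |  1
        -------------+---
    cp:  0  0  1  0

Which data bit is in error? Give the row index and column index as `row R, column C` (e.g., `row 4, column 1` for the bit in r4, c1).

row 2, column 1

Recompute each row's even parity and compare to rp:
  r0: data parity 0, sent rp 0 → ok
  r1: data parity 1, sent rp 1 → ok
  r2: data parity 1, sent rp 0 → mismatch
  r3: data parity 1, sent rp 1 → ok
  r4: data parity 1, sent rp 1 → ok
Recompute each column's even parity and compare to cp:
  c0: data parity 0, sent cp 0 → ok
  c1: data parity 1, sent cp 0 → mismatch
  c2: data parity 1, sent cp 1 → ok
  c3: data parity 0, sent cp 0 → ok
Exactly one row (r2) and one column (c1) fail → the flipped bit is at their intersection.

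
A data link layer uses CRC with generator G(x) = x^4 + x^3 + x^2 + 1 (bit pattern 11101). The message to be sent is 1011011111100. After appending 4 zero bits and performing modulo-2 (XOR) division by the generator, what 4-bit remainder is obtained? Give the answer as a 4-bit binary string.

Append 4 zeros: 10110111111000000. Divide by 11101 (XOR where the leading bit is 1):
  pos 0: 10110 XOR 11101 = 01011
  pos 1: 10111 XOR 11101 = 01010
  pos 2: 10101 XOR 11101 = 01000
  pos 3: 10001 XOR 11101 = 01100
  pos 4: 11001 XOR 11101 = 00100
  pos 6: 10011 XOR 11101 = 01110
  pos 7: 11100 XOR 11101 = 00001
  pos 11: 10000 XOR 11101 = 01101
  pos 12: 11010 XOR 11101 = 00111
Remainder (last 4 bits) = 0111. This is the CRC / FCS.

0111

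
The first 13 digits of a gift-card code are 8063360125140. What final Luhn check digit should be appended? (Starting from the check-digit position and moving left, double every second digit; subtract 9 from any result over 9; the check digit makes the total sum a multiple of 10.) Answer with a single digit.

Partial digits right→left: 0 4 1 5 2 1 0 6 3 3 6 0 8
Double every second digit counting from the check-digit position (so the 1st, 3rd, 5th, ... of the partial from the right).
  doubled (with −9 where >9): 0 2 4 0 6 3 7 → sum 22
  kept as-is: 4 5 1 6 3 0 → sum 19
Total = 22 + 19 = 41.
Check digit = (10 − (41 mod 10)) mod 10 = 9.

9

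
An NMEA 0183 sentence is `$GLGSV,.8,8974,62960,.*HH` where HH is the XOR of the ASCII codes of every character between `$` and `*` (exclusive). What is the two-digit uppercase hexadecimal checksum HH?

48

XOR the ASCII codes of the payload characters:
  'G' = 0x47 → acc = 0x47
  'L' = 0x4C → acc = 0x0B
  'G' = 0x47 → acc = 0x4C
  'S' = 0x53 → acc = 0x1F
  'V' = 0x56 → acc = 0x49
  ',' = 0x2C → acc = 0x65
  '.' = 0x2E → acc = 0x4B
  '8' = 0x38 → acc = 0x73
  ',' = 0x2C → acc = 0x5F
  '8' = 0x38 → acc = 0x67
  '9' = 0x39 → acc = 0x5E
  '7' = 0x37 → acc = 0x69
  '4' = 0x34 → acc = 0x5D
  ',' = 0x2C → acc = 0x71
  '6' = 0x36 → acc = 0x47
  '2' = 0x32 → acc = 0x75
  '9' = 0x39 → acc = 0x4C
  '6' = 0x36 → acc = 0x7A
  '0' = 0x30 → acc = 0x4A
  ',' = 0x2C → acc = 0x66
  '.' = 0x2E → acc = 0x48
Checksum = 0x48.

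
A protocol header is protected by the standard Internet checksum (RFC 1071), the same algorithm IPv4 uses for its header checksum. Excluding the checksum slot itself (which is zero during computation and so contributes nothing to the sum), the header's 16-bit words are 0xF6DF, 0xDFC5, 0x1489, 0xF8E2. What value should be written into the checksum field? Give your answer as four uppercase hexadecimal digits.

1BEE

One's-complement addition (fold any carry out of bit 15 back into bit 0):
  0xF6DF + 0xDFC5 = 0x1D6A4 → wrap carry → 0xD6A5
  0xD6A5 + 0x1489 = 0x0EB2E
  0xEB2E + 0xF8E2 = 0x1E410 → wrap carry → 0xE411
One's-complement sum = 0xE411.
Checksum = ~0xE411 & 0xFFFF = 0x1BEE.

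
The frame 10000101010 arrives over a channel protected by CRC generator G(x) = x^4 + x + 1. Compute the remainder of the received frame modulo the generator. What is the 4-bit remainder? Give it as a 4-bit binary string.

1011

Modulo-2 division of 10000101010 by 10011:
  pos 0: 10000 XOR 10011 = 00011
  pos 3: 11101 XOR 10011 = 01110
  pos 4: 11100 XOR 10011 = 01111
  pos 5: 11111 XOR 10011 = 01100
  pos 6: 11000 XOR 10011 = 01011
Remainder = 1011 (nonzero — an error is detected).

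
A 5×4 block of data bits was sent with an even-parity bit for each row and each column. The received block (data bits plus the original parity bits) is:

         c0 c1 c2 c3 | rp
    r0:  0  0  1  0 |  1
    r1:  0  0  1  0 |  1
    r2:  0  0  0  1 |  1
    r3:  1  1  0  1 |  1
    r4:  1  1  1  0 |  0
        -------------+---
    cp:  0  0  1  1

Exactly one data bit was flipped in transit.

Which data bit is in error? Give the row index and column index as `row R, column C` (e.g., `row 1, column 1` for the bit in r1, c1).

row 4, column 3

Recompute each row's even parity and compare to rp:
  r0: data parity 1, sent rp 1 → ok
  r1: data parity 1, sent rp 1 → ok
  r2: data parity 1, sent rp 1 → ok
  r3: data parity 1, sent rp 1 → ok
  r4: data parity 1, sent rp 0 → mismatch
Recompute each column's even parity and compare to cp:
  c0: data parity 0, sent cp 0 → ok
  c1: data parity 0, sent cp 0 → ok
  c2: data parity 1, sent cp 1 → ok
  c3: data parity 0, sent cp 1 → mismatch
Exactly one row (r4) and one column (c3) fail → the flipped bit is at their intersection.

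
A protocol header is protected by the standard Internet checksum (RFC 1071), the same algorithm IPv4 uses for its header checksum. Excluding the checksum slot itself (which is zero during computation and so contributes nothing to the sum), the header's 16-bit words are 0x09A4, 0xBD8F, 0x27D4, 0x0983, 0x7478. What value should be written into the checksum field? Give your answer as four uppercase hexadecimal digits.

One's-complement addition (fold any carry out of bit 15 back into bit 0):
  0x09A4 + 0xBD8F = 0x0C733
  0xC733 + 0x27D4 = 0x0EF07
  0xEF07 + 0x0983 = 0x0F88A
  0xF88A + 0x7478 = 0x16D02 → wrap carry → 0x6D03
One's-complement sum = 0x6D03.
Checksum = ~0x6D03 & 0xFFFF = 0x92FC.

92FC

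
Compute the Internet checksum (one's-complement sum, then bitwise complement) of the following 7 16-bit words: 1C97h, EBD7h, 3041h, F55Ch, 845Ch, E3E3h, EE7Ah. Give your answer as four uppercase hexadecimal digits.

7B37

One's-complement addition (fold any carry out of bit 15 back into bit 0):
  0x1C97 + 0xEBD7 = 0x1086E → wrap carry → 0x086F
  0x086F + 0x3041 = 0x038B0
  0x38B0 + 0xF55C = 0x12E0C → wrap carry → 0x2E0D
  0x2E0D + 0x845C = 0x0B269
  0xB269 + 0xE3E3 = 0x1964C → wrap carry → 0x964D
  0x964D + 0xEE7A = 0x184C7 → wrap carry → 0x84C8
One's-complement sum = 0x84C8.
Checksum = ~0x84C8 & 0xFFFF = 0x7B37.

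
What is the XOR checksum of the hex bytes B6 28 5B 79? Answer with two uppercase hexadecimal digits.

XOR the bytes together:
  start with 0xB6
  0xB6 ⊕ 0x28 = 0x9E
  0x9E ⊕ 0x5B = 0xC5
  0xC5 ⊕ 0x79 = 0xBC

BC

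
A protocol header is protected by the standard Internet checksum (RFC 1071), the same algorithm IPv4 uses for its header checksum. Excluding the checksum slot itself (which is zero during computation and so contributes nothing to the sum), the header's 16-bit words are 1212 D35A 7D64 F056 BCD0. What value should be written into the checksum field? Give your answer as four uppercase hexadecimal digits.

One's-complement addition (fold any carry out of bit 15 back into bit 0):
  0x1212 + 0xD35A = 0x0E56C
  0xE56C + 0x7D64 = 0x162D0 → wrap carry → 0x62D1
  0x62D1 + 0xF056 = 0x15327 → wrap carry → 0x5328
  0x5328 + 0xBCD0 = 0x10FF8 → wrap carry → 0x0FF9
One's-complement sum = 0x0FF9.
Checksum = ~0x0FF9 & 0xFFFF = 0xF006.

F006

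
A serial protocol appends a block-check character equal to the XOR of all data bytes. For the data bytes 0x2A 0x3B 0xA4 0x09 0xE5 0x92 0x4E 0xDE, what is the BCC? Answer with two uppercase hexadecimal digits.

5B

XOR the bytes together:
  start with 0x2A
  0x2A ⊕ 0x3B = 0x11
  0x11 ⊕ 0xA4 = 0xB5
  0xB5 ⊕ 0x09 = 0xBC
  0xBC ⊕ 0xE5 = 0x59
  0x59 ⊕ 0x92 = 0xCB
  0xCB ⊕ 0x4E = 0x85
  0x85 ⊕ 0xDE = 0x5B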